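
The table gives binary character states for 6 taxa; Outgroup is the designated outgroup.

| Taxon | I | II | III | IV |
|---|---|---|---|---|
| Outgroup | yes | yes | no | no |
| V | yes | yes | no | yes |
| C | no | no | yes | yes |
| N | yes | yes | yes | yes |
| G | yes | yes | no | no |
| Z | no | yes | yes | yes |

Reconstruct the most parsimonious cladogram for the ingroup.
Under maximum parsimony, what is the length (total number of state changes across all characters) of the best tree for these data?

Character polarity is set by the outgroup: the derived state is whichever differs from the outgroup's state, so for I, II the derived state is 'no', and for the remaining characters it is 'yes'.
I: derived state 'no' in C and Z only — synapomorphy for {C, Z}.
II (derived state 'no') is unique to C (autapomorphy; uninformative for grouping).
III (derived state 'yes') is shared by C, N, and Z — a synapomorphy uniting that clade.
IV: derived state 'yes' in C, N, V, and Z only — synapomorphy for {C, N, V, Z}.
Most parsimonious ingroup topology: ((V,((C,Z),N)),G).
Changes per character on this tree: I: 1; II: 1; III: 1; IV: 1.
Total = 4.

4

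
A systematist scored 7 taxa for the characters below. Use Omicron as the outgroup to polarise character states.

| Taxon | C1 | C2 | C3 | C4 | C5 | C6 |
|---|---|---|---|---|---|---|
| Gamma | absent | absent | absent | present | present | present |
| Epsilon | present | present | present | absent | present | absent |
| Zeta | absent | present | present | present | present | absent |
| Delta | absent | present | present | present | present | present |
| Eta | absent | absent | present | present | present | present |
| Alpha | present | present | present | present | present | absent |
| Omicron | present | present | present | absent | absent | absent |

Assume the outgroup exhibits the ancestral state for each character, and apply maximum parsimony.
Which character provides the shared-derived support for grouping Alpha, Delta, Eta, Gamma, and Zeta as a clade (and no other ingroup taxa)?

Character polarity is set by the outgroup: the derived state is whichever differs from the outgroup's state, so for C1, C2, C3 the derived state is 'absent', and for the remaining characters it is 'present'.
Only Delta, Eta, Gamma, and Zeta show the derived state 'absent' for C1, supporting them as a clade.
C2: derived state 'absent' in Eta and Gamma only — synapomorphy for {Eta, Gamma}.
C3 (derived state 'absent') is unique to Gamma (autapomorphy; uninformative for grouping).
C4 (derived state 'present') is shared by Alpha, Delta, Eta, Gamma, and Zeta — a synapomorphy uniting that clade.
C5 (derived state 'present') is shared by all ingroup taxa — unites the whole ingroup.
Only Delta, Eta, and Gamma show the derived state 'present' for C6, supporting them as a clade.
Most parsimonious ingroup topology: (((((Eta,Gamma),Delta),Zeta),Alpha),Epsilon).
The clade {Alpha, Delta, Eta, Gamma, Zeta} is supported by C4: its derived state 'present' occurs in exactly those taxa and in no other taxon (including the outgroup).

C4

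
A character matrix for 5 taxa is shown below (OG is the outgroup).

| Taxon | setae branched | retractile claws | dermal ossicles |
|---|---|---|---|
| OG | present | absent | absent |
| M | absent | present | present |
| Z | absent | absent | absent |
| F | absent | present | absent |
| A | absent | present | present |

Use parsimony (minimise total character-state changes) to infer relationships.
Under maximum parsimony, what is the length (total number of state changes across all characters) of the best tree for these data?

3

Character polarity is set by the outgroup: the derived state is whichever differs from the outgroup's state, so for setae branched the derived state is 'absent', and for the remaining characters it is 'present'.
All ingroup taxa share the derived state 'absent' for setae branched; it defines the ingroup but does not resolve relationships within it.
retractile claws (derived state 'present') is shared by A, F, and M — a synapomorphy uniting that clade.
dermal ossicles: derived state 'present' in A and M only — synapomorphy for {A, M}.
Most parsimonious ingroup topology: (((M,A),F),Z).
Changes per character on this tree: setae branched: 1; retractile claws: 1; dermal ossicles: 1.
Total = 3.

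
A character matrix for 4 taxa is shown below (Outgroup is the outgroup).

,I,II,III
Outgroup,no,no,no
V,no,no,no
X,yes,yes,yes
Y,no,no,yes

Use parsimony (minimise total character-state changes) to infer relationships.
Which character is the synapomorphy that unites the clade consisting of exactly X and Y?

The outgroup has state 'no' for every character, so 'yes' is the derived state throughout.
I: derived state 'yes' in X only — an autapomorphy, so it tells us nothing about relationships among taxa.
II (derived state 'yes') is unique to X (autapomorphy; uninformative for grouping).
III (derived state 'yes') is shared by X and Y — a synapomorphy uniting that clade.
Most parsimonious ingroup topology: (V,(X,Y)).
The clade {X, Y} is supported by III: its derived state 'yes' occurs in exactly those taxa and in no other taxon (including the outgroup).

III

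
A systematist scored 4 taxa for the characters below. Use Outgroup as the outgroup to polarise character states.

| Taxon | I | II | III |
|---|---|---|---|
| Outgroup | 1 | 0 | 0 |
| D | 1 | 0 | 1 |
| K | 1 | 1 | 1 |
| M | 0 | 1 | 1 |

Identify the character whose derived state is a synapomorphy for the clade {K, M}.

II

Character polarity is set by the outgroup: the derived state is whichever differs from the outgroup's state, so for I the derived state is '0', and for the remaining characters it is '1'.
I (derived state '0') is unique to M (autapomorphy; uninformative for grouping).
II (derived state '1') is shared by K and M — a synapomorphy uniting that clade.
All ingroup taxa share the derived state '1' for III; it defines the ingroup but does not resolve relationships within it.
Most parsimonious ingroup topology: (D,(K,M)).
The clade {K, M} is supported by II: its derived state '1' occurs in exactly those taxa and in no other taxon (including the outgroup).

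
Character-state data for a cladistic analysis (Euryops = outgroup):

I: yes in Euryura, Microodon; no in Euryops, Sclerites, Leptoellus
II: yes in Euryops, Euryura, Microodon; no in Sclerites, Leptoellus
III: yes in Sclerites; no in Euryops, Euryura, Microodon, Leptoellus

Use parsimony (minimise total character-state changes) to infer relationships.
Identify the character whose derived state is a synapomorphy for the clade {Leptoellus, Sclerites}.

II

Character polarity is set by the outgroup: the derived state is whichever differs from the outgroup's state, so for II the derived state is 'no', and for the remaining characters it is 'yes'.
I (derived state 'yes') is shared by Euryura and Microodon — a synapomorphy uniting that clade.
II: derived state 'no' in Leptoellus and Sclerites only — synapomorphy for {Leptoellus, Sclerites}.
III (derived state 'yes') is unique to Sclerites (autapomorphy; uninformative for grouping).
Most parsimonious ingroup topology: ((Euryura,Microodon),(Sclerites,Leptoellus)).
The clade {Leptoellus, Sclerites} is supported by II: its derived state 'no' occurs in exactly those taxa and in no other taxon (including the outgroup).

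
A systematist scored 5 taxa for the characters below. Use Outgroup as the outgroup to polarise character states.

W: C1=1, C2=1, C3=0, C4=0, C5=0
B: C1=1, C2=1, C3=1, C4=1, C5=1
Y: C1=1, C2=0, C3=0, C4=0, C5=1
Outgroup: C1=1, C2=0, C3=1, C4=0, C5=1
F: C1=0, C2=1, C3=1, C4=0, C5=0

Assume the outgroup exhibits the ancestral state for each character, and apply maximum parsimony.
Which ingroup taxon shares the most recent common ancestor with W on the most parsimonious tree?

Character polarity is set by the outgroup: the derived state is whichever differs from the outgroup's state, so for C1, C3, C5 the derived state is '0', and for the remaining characters it is '1'.
C1 (derived state '0') is unique to F (autapomorphy; uninformative for grouping).
Only B, F, and W show the derived state '1' for C2, supporting them as a clade.
C3 (state '0') occurs in W and Y but conflicts with the nesting implied by the other characters — most parsimoniously interpreted as homoplasy.
C4: derived state '1' in B only — an autapomorphy, so it tells us nothing about relationships among taxa.
C5 (derived state '0') is shared by F and W — a synapomorphy uniting that clade.
Most parsimonious ingroup topology: ((B,(W,F)),Y).
W and F form a cherry on this tree, so they are sister taxa.

F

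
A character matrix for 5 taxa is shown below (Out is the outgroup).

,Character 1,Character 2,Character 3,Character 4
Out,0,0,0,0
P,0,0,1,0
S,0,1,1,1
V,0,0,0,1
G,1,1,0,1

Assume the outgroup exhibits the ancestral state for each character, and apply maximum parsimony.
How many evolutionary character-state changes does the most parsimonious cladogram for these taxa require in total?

The outgroup has state '0' for every character, so '1' is the derived state throughout.
Character 1: derived state '1' in G only — an autapomorphy, so it tells us nothing about relationships among taxa.
Character 2 (derived state '1') is shared by G and S — a synapomorphy uniting that clade.
Character 3 groups P and S, which is incompatible with the clades supported by the remaining characters; treating it as convergent (homoplasy) costs fewer steps than any alternative tree.
Character 4: derived state '1' in G, S, and V only — synapomorphy for {G, S, V}.
Most parsimonious ingroup topology: (P,((S,G),V)).
Changes per character on this tree: Character 1: 1; Character 2: 1; Character 3: 2; Character 4: 1.
Total = 5.

5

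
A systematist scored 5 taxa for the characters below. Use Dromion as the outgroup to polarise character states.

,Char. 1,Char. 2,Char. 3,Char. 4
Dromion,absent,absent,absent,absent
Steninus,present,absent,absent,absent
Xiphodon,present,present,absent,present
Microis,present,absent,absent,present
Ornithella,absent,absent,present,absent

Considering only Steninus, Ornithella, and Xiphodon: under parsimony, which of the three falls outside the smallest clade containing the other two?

Ornithella

The outgroup has state 'absent' for every character, so 'present' is the derived state throughout.
Char. 1: derived state 'present' in Microis, Steninus, and Xiphodon only — synapomorphy for {Microis, Steninus, Xiphodon}.
Char. 2 (derived state 'present') is unique to Xiphodon (autapomorphy; uninformative for grouping).
Char. 3 (derived state 'present') is unique to Ornithella (autapomorphy; uninformative for grouping).
Char. 4: derived state 'present' in Microis and Xiphodon only — synapomorphy for {Microis, Xiphodon}.
Most parsimonious ingroup topology: ((Steninus,(Xiphodon,Microis)),Ornithella).
Steninus and Xiphodon share a more recent common ancestor with each other than either does with Ornithella, so Ornithella is the least closely related of the three.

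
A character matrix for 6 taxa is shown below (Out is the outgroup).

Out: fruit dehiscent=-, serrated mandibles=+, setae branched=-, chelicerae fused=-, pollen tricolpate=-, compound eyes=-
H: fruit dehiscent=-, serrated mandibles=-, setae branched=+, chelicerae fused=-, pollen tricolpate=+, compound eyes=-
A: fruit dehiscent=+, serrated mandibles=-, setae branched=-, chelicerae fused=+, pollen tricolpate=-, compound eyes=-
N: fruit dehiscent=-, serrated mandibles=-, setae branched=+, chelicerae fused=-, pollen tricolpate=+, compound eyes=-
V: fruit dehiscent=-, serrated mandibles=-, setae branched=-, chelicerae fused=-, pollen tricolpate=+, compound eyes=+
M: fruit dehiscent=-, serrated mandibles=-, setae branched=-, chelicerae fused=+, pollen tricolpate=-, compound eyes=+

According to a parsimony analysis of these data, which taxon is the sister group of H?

N

Character polarity is set by the outgroup: the derived state is whichever differs from the outgroup's state, so for serrated mandibles the derived state is '-', and for the remaining characters it is '+'.
fruit dehiscent (derived state '+') is unique to A (autapomorphy; uninformative for grouping).
serrated mandibles (derived state '-') is shared by all ingroup taxa — unites the whole ingroup.
setae branched: derived state '+' in H and N only — synapomorphy for {H, N}.
Only A and M show the derived state '+' for chelicerae fused, supporting them as a clade.
pollen tricolpate (derived state '+') is shared by H, N, and V — a synapomorphy uniting that clade.
compound eyes (state '+') occurs in M and V but conflicts with the nesting implied by the other characters — most parsimoniously interpreted as homoplasy.
Most parsimonious ingroup topology: (((H,N),V),(A,M)).
H and N form a cherry on this tree, so they are sister taxa.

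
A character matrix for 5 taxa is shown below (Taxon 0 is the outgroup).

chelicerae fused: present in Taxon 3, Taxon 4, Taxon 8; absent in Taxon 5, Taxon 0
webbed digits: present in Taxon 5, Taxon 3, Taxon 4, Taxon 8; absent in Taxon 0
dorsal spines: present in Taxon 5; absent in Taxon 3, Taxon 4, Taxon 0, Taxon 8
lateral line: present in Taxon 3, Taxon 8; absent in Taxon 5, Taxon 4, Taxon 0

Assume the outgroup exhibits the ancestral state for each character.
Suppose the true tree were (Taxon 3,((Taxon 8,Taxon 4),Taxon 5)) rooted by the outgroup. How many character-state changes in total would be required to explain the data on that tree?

Map each character onto (Taxon 3,((Taxon 8,Taxon 4),Taxon 5)) (rooted by Taxon 0) and count the minimum state changes it requires (Fitch parsimony):
chelicerae fused: 2; webbed digits: 1; dorsal spines: 1; lateral line: 2.
Total tree length = 6.

6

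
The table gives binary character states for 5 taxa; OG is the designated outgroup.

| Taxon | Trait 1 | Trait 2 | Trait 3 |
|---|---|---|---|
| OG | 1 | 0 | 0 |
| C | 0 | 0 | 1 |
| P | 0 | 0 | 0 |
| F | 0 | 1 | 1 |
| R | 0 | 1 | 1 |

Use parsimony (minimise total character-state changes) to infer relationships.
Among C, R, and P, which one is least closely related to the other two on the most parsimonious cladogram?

P

Character polarity is set by the outgroup: the derived state is whichever differs from the outgroup's state, so for Trait 1 the derived state is '0', and for the remaining characters it is '1'.
Trait 1 (derived state '0') is shared by all ingroup taxa — unites the whole ingroup.
Trait 2: derived state '1' in F and R only — synapomorphy for {F, R}.
Trait 3 (derived state '1') is shared by C, F, and R — a synapomorphy uniting that clade.
Most parsimonious ingroup topology: ((C,(F,R)),P).
R and C share a more recent common ancestor with each other than either does with P, so P is the least closely related of the three.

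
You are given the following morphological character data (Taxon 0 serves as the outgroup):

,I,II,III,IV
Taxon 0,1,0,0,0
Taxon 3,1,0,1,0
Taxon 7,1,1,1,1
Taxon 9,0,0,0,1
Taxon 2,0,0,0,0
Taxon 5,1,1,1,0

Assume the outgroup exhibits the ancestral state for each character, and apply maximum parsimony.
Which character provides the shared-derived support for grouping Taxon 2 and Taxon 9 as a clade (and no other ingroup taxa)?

I

Character polarity is set by the outgroup: the derived state is whichever differs from the outgroup's state, so for I the derived state is '0', and for the remaining characters it is '1'.
I: derived state '0' in Taxon 2 and Taxon 9 only — synapomorphy for {Taxon 2, Taxon 9}.
II (derived state '1') is shared by Taxon 5 and Taxon 7 — a synapomorphy uniting that clade.
Only Taxon 3, Taxon 5, and Taxon 7 show the derived state '1' for III, supporting them as a clade.
IV (state '1') occurs in Taxon 7 and Taxon 9 but conflicts with the nesting implied by the other characters — most parsimoniously interpreted as homoplasy.
Most parsimonious ingroup topology: ((Taxon 3,(Taxon 7,Taxon 5)),(Taxon 9,Taxon 2)).
The clade {Taxon 2, Taxon 9} is supported by I: its derived state '0' occurs in exactly those taxa and in no other taxon (including the outgroup).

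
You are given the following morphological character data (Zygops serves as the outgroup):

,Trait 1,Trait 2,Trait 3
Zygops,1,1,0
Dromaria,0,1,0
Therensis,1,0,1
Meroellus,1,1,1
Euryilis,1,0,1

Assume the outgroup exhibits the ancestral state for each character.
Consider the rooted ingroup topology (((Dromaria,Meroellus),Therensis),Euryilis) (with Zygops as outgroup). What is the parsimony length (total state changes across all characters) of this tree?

5

Map each character onto (((Dromaria,Meroellus),Therensis),Euryilis) (rooted by Zygops) and count the minimum state changes it requires (Fitch parsimony):
Trait 1: 1; Trait 2: 2; Trait 3: 2.
Total tree length = 5.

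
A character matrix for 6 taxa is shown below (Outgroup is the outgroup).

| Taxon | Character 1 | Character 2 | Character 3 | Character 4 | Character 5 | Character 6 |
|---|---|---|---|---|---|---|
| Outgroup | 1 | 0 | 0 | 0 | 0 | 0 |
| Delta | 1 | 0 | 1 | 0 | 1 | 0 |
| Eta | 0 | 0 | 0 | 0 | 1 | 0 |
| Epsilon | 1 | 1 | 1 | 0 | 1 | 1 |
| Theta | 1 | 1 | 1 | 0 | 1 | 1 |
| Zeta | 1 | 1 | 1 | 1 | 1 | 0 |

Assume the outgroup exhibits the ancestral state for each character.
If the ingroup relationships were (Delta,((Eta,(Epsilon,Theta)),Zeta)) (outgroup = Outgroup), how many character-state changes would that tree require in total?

8

Map each character onto (Delta,((Eta,(Epsilon,Theta)),Zeta)) (rooted by Outgroup) and count the minimum state changes it requires (Fitch parsimony):
Character 1: 1; Character 2: 2; Character 3: 2; Character 4: 1; Character 5: 1; Character 6: 1.
Total tree length = 8.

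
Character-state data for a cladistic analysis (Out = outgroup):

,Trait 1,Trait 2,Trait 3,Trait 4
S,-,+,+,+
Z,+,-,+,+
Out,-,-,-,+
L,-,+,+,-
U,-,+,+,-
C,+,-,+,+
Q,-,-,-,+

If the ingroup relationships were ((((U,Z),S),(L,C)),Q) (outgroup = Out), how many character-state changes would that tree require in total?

Map each character onto ((((U,Z),S),(L,C)),Q) (rooted by Out) and count the minimum state changes it requires (Fitch parsimony):
Trait 1: 2; Trait 2: 3; Trait 3: 1; Trait 4: 2.
Total tree length = 8.

8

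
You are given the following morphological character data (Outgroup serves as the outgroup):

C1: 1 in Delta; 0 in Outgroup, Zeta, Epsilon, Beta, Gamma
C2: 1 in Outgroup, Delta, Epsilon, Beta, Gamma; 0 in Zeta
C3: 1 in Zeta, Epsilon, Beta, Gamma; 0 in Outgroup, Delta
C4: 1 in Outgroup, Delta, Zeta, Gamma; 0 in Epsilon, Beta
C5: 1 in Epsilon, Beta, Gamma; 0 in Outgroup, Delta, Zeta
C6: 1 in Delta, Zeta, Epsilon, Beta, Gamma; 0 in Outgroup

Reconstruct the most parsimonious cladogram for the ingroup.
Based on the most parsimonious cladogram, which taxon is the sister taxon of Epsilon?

Beta

Character polarity is set by the outgroup: the derived state is whichever differs from the outgroup's state, so for C2, C4 the derived state is '0', and for the remaining characters it is '1'.
C1 (derived state '1') is unique to Delta (autapomorphy; uninformative for grouping).
C2 (derived state '0') is unique to Zeta (autapomorphy; uninformative for grouping).
C3 (derived state '1') is shared by Beta, Epsilon, Gamma, and Zeta — a synapomorphy uniting that clade.
C4: derived state '0' in Beta and Epsilon only — synapomorphy for {Beta, Epsilon}.
Only Beta, Epsilon, and Gamma show the derived state '1' for C5, supporting them as a clade.
All ingroup taxa share the derived state '1' for C6; it defines the ingroup but does not resolve relationships within it.
Most parsimonious ingroup topology: (Delta,(Zeta,((Epsilon,Beta),Gamma))).
Epsilon and Beta form a cherry on this tree, so they are sister taxa.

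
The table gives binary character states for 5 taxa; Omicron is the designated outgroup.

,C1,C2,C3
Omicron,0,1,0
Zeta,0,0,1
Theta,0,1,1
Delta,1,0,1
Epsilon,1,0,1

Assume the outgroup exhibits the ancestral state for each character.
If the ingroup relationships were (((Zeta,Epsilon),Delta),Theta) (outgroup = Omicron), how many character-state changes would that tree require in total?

Map each character onto (((Zeta,Epsilon),Delta),Theta) (rooted by Omicron) and count the minimum state changes it requires (Fitch parsimony):
C1: 2; C2: 1; C3: 1.
Total tree length = 4.

4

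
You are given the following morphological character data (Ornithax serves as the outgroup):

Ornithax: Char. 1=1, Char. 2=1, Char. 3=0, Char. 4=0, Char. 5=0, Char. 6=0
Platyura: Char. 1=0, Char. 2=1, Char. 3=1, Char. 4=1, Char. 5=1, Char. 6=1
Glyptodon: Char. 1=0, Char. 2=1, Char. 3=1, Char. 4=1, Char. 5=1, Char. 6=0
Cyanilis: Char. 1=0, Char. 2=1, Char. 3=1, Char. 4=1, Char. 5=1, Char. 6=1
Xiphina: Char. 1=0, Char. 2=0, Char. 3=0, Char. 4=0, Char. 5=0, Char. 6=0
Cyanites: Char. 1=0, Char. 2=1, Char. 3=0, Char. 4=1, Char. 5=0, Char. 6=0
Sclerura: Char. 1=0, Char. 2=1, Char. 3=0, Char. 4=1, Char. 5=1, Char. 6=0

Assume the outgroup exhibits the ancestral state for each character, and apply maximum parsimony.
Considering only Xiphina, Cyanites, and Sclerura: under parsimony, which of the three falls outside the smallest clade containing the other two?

Character polarity is set by the outgroup: the derived state is whichever differs from the outgroup's state, so for Char. 1, Char. 2 the derived state is '0', and for the remaining characters it is '1'.
Char. 1 (derived state '0') is shared by all ingroup taxa — unites the whole ingroup.
Char. 2: derived state '0' in Xiphina only — an autapomorphy, so it tells us nothing about relationships among taxa.
Char. 3 (derived state '1') is shared by Cyanilis, Glyptodon, and Platyura — a synapomorphy uniting that clade.
Char. 4: derived state '1' in Cyanilis, Cyanites, Glyptodon, Platyura, and Sclerura only — synapomorphy for {Cyanilis, Cyanites, Glyptodon, Platyura, Sclerura}.
Only Cyanilis, Glyptodon, Platyura, and Sclerura show the derived state '1' for Char. 5, supporting them as a clade.
Char. 6 (derived state '1') is shared by Cyanilis and Platyura — a synapomorphy uniting that clade.
Most parsimonious ingroup topology: (((((Platyura,Cyanilis),Glyptodon),Sclerura),Cyanites),Xiphina).
Sclerura and Cyanites share a more recent common ancestor with each other than either does with Xiphina, so Xiphina is the least closely related of the three.

Xiphina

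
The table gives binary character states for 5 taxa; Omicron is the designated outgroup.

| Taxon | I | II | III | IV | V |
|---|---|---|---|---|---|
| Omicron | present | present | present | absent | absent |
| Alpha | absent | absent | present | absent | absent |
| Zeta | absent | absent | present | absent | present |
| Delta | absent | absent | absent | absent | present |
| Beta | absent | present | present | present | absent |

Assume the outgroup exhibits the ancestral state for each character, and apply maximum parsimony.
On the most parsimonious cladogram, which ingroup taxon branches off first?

Beta

Character polarity is set by the outgroup: the derived state is whichever differs from the outgroup's state, so for I, II, III the derived state is 'absent', and for the remaining characters it is 'present'.
I (derived state 'absent') is shared by all ingroup taxa — unites the whole ingroup.
II (derived state 'absent') is shared by Alpha, Delta, and Zeta — a synapomorphy uniting that clade.
III: derived state 'absent' in Delta only — an autapomorphy, so it tells us nothing about relationships among taxa.
IV: derived state 'present' in Beta only — an autapomorphy, so it tells us nothing about relationships among taxa.
V: derived state 'present' in Delta and Zeta only — synapomorphy for {Delta, Zeta}.
Most parsimonious ingroup topology: ((Alpha,(Zeta,Delta)),Beta).
Beta is sister to the clade containing all other ingroup taxa, so it is the earliest-diverging (most basal) ingroup lineage.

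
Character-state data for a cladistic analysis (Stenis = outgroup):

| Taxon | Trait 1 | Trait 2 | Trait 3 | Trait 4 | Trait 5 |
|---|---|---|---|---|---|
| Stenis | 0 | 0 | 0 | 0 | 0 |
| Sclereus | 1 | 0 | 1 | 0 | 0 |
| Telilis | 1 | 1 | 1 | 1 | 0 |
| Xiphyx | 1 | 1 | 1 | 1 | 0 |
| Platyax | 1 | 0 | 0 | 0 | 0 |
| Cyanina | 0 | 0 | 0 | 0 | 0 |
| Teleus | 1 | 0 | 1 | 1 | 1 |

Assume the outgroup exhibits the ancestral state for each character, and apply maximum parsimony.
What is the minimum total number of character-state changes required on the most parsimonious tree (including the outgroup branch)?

The outgroup has state '0' for every character, so '1' is the derived state throughout.
Trait 1: derived state '1' in Platyax, Sclereus, Teleus, Telilis, and Xiphyx only — synapomorphy for {Platyax, Sclereus, Teleus, Telilis, Xiphyx}.
Trait 2: derived state '1' in Telilis and Xiphyx only — synapomorphy for {Telilis, Xiphyx}.
Trait 3 (derived state '1') is shared by Sclereus, Teleus, Telilis, and Xiphyx — a synapomorphy uniting that clade.
Trait 4 (derived state '1') is shared by Teleus, Telilis, and Xiphyx — a synapomorphy uniting that clade.
Trait 5 (derived state '1') is unique to Teleus (autapomorphy; uninformative for grouping).
Most parsimonious ingroup topology: (((Sclereus,((Telilis,Xiphyx),Teleus)),Platyax),Cyanina).
Changes per character on this tree: Trait 1: 1; Trait 2: 1; Trait 3: 1; Trait 4: 1; Trait 5: 1.
Total = 5.

5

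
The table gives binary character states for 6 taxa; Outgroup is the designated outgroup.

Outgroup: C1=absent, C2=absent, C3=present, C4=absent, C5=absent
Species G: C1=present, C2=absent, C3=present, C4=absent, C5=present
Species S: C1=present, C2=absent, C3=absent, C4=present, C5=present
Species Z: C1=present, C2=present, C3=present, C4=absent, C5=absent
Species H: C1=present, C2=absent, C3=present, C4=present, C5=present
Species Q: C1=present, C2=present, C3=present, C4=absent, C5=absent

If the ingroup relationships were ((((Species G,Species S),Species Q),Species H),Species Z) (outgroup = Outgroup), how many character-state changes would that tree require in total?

Map each character onto ((((Species G,Species S),Species Q),Species H),Species Z) (rooted by Outgroup) and count the minimum state changes it requires (Fitch parsimony):
C1: 1; C2: 2; C3: 1; C4: 2; C5: 2.
Total tree length = 8.

8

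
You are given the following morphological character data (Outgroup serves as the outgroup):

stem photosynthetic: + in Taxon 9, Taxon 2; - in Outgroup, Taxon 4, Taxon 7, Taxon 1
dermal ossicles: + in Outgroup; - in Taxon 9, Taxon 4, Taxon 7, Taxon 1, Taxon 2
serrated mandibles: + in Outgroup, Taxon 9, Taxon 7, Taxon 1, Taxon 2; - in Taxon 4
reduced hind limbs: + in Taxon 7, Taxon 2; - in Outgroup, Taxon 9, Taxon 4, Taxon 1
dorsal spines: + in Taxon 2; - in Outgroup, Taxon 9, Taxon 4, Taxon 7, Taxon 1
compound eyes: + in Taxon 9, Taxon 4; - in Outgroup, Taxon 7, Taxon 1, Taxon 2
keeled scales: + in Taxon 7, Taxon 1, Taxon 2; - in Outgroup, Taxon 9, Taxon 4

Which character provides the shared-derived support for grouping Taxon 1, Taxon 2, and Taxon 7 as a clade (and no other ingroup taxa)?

keeled scales

Character polarity is set by the outgroup: the derived state is whichever differs from the outgroup's state, so for dermal ossicles, serrated mandibles the derived state is '-', and for the remaining characters it is '+'.
stem photosynthetic (state '+') occurs in Taxon 2 and Taxon 9 but conflicts with the nesting implied by the other characters — most parsimoniously interpreted as homoplasy.
dermal ossicles (derived state '-') is shared by all ingroup taxa — unites the whole ingroup.
serrated mandibles: derived state '-' in Taxon 4 only — an autapomorphy, so it tells us nothing about relationships among taxa.
reduced hind limbs (derived state '+') is shared by Taxon 2 and Taxon 7 — a synapomorphy uniting that clade.
dorsal spines: derived state '+' in Taxon 2 only — an autapomorphy, so it tells us nothing about relationships among taxa.
Only Taxon 4 and Taxon 9 show the derived state '+' for compound eyes, supporting them as a clade.
Only Taxon 1, Taxon 2, and Taxon 7 show the derived state '+' for keeled scales, supporting them as a clade.
Most parsimonious ingroup topology: ((Taxon 9,Taxon 4),((Taxon 7,Taxon 2),Taxon 1)).
The clade {Taxon 1, Taxon 2, Taxon 7} is supported by keeled scales: its derived state '+' occurs in exactly those taxa and in no other taxon (including the outgroup).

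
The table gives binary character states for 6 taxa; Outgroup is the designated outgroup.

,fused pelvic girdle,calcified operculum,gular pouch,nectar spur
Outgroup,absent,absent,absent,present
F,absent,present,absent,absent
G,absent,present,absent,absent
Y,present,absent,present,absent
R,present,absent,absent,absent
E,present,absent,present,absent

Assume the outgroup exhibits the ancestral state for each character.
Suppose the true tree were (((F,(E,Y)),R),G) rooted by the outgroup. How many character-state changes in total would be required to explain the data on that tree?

6

Map each character onto (((F,(E,Y)),R),G) (rooted by Outgroup) and count the minimum state changes it requires (Fitch parsimony):
fused pelvic girdle: 2; calcified operculum: 2; gular pouch: 1; nectar spur: 1.
Total tree length = 6.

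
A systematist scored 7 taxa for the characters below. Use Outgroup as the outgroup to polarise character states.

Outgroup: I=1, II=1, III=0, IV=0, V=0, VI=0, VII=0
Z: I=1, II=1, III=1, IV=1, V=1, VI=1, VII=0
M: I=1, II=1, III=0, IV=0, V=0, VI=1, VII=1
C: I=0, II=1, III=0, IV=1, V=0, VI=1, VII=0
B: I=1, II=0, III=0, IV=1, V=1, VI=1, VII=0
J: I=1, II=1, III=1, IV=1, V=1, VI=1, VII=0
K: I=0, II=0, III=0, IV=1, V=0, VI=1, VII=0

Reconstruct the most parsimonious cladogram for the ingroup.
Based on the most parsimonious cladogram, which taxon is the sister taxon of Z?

J

Character polarity is set by the outgroup: the derived state is whichever differs from the outgroup's state, so for I, II the derived state is '0', and for the remaining characters it is '1'.
Only C and K show the derived state '0' for I, supporting them as a clade.
II (state '0') occurs in B and K but conflicts with the nesting implied by the other characters — most parsimoniously interpreted as homoplasy.
III (derived state '1') is shared by J and Z — a synapomorphy uniting that clade.
IV (derived state '1') is shared by B, C, J, K, and Z — a synapomorphy uniting that clade.
Only B, J, and Z show the derived state '1' for V, supporting them as a clade.
All ingroup taxa share the derived state '1' for VI; it defines the ingroup but does not resolve relationships within it.
VII (derived state '1') is unique to M (autapomorphy; uninformative for grouping).
Most parsimonious ingroup topology: ((((Z,J),B),(C,K)),M).
Z and J form a cherry on this tree, so they are sister taxa.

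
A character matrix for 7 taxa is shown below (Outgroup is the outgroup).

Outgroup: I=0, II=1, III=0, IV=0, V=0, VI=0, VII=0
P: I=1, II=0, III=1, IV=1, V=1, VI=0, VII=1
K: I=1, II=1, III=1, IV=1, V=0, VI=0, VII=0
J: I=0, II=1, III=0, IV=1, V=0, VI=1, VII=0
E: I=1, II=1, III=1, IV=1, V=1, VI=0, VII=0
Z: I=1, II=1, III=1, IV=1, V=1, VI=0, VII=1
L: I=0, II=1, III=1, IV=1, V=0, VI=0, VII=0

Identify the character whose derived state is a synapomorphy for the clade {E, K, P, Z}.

I

Character polarity is set by the outgroup: the derived state is whichever differs from the outgroup's state, so for II the derived state is '0', and for the remaining characters it is '1'.
I: derived state '1' in E, K, P, and Z only — synapomorphy for {E, K, P, Z}.
II: derived state '0' in P only — an autapomorphy, so it tells us nothing about relationships among taxa.
Only E, K, L, P, and Z show the derived state '1' for III, supporting them as a clade.
IV (derived state '1') is shared by all ingroup taxa — unites the whole ingroup.
V: derived state '1' in E, P, and Z only — synapomorphy for {E, P, Z}.
VI: derived state '1' in J only — an autapomorphy, so it tells us nothing about relationships among taxa.
VII: derived state '1' in P and Z only — synapomorphy for {P, Z}.
Most parsimonious ingroup topology: (((((P,Z),E),K),L),J).
The clade {E, K, P, Z} is supported by I: its derived state '1' occurs in exactly those taxa and in no other taxon (including the outgroup).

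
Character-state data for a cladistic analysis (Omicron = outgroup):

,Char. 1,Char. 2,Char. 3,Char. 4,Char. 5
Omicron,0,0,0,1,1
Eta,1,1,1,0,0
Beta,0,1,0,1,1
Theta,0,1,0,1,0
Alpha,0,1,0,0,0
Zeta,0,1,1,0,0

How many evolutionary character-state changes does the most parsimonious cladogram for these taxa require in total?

5

Character polarity is set by the outgroup: the derived state is whichever differs from the outgroup's state, so for Char. 4, Char. 5 the derived state is '0', and for the remaining characters it is '1'.
Char. 1: derived state '1' in Eta only — an autapomorphy, so it tells us nothing about relationships among taxa.
Char. 2 (derived state '1') is shared by all ingroup taxa — unites the whole ingroup.
Char. 3: derived state '1' in Eta and Zeta only — synapomorphy for {Eta, Zeta}.
Only Alpha, Eta, and Zeta show the derived state '0' for Char. 4, supporting them as a clade.
Char. 5: derived state '0' in Alpha, Eta, Theta, and Zeta only — synapomorphy for {Alpha, Eta, Theta, Zeta}.
Most parsimonious ingroup topology: ((((Eta,Zeta),Alpha),Theta),Beta).
Changes per character on this tree: Char. 1: 1; Char. 2: 1; Char. 3: 1; Char. 4: 1; Char. 5: 1.
Total = 5.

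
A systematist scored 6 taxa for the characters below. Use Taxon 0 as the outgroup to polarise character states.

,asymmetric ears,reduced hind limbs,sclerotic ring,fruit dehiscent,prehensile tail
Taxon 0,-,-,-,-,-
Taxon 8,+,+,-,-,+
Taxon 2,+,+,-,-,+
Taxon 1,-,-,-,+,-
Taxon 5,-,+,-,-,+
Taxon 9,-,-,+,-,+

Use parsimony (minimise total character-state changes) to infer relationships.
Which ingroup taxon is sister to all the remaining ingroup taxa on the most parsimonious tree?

Taxon 1

The outgroup has state '-' for every character, so '+' is the derived state throughout.
Only Taxon 2 and Taxon 8 show the derived state '+' for asymmetric ears, supporting them as a clade.
reduced hind limbs (derived state '+') is shared by Taxon 2, Taxon 5, and Taxon 8 — a synapomorphy uniting that clade.
sclerotic ring: derived state '+' in Taxon 9 only — an autapomorphy, so it tells us nothing about relationships among taxa.
fruit dehiscent (derived state '+') is unique to Taxon 1 (autapomorphy; uninformative for grouping).
Only Taxon 2, Taxon 5, Taxon 8, and Taxon 9 show the derived state '+' for prehensile tail, supporting them as a clade.
Most parsimonious ingroup topology: ((((Taxon 8,Taxon 2),Taxon 5),Taxon 9),Taxon 1).
Taxon 1 is sister to the clade containing all other ingroup taxa, so it is the earliest-diverging (most basal) ingroup lineage.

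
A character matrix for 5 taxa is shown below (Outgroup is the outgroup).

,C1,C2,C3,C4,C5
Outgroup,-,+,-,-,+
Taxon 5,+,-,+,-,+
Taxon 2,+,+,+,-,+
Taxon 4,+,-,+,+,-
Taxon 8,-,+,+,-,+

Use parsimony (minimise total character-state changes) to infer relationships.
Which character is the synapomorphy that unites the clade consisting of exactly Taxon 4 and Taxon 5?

Character polarity is set by the outgroup: the derived state is whichever differs from the outgroup's state, so for C2, C5 the derived state is '-', and for the remaining characters it is '+'.
C1 (derived state '+') is shared by Taxon 2, Taxon 4, and Taxon 5 — a synapomorphy uniting that clade.
C2: derived state '-' in Taxon 4 and Taxon 5 only — synapomorphy for {Taxon 4, Taxon 5}.
C3 (derived state '+') is shared by all ingroup taxa — unites the whole ingroup.
C4: derived state '+' in Taxon 4 only — an autapomorphy, so it tells us nothing about relationships among taxa.
C5 (derived state '-') is unique to Taxon 4 (autapomorphy; uninformative for grouping).
Most parsimonious ingroup topology: (((Taxon 5,Taxon 4),Taxon 2),Taxon 8).
The clade {Taxon 4, Taxon 5} is supported by C2: its derived state '-' occurs in exactly those taxa and in no other taxon (including the outgroup).

C2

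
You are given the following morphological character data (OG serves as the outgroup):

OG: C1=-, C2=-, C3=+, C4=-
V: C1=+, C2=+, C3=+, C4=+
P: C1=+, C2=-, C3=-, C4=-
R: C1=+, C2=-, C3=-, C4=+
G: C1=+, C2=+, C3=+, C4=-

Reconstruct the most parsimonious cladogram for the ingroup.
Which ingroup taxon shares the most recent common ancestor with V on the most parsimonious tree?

Character polarity is set by the outgroup: the derived state is whichever differs from the outgroup's state, so for C3 the derived state is '-', and for the remaining characters it is '+'.
All ingroup taxa share the derived state '+' for C1; it defines the ingroup but does not resolve relationships within it.
Only G and V show the derived state '+' for C2, supporting them as a clade.
Only P and R show the derived state '-' for C3, supporting them as a clade.
C4 groups R and V, which is incompatible with the clades supported by the remaining characters; treating it as convergent (homoplasy) costs fewer steps than any alternative tree.
Most parsimonious ingroup topology: ((V,G),(P,R)).
V and G form a cherry on this tree, so they are sister taxa.

G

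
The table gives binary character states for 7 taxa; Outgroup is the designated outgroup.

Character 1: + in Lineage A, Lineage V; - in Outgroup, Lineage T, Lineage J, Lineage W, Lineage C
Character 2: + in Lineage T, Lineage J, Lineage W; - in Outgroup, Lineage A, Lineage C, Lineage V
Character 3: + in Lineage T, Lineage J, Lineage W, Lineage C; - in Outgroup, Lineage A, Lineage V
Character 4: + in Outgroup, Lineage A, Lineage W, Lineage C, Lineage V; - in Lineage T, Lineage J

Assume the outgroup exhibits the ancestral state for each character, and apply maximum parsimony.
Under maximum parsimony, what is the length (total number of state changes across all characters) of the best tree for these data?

Character polarity is set by the outgroup: the derived state is whichever differs from the outgroup's state, so for Character 4 the derived state is '-', and for the remaining characters it is '+'.
Character 1 (derived state '+') is shared by Lineage A and Lineage V — a synapomorphy uniting that clade.
Character 2 (derived state '+') is shared by Lineage J, Lineage T, and Lineage W — a synapomorphy uniting that clade.
Character 3: derived state '+' in Lineage C, Lineage J, Lineage T, and Lineage W only — synapomorphy for {Lineage C, Lineage J, Lineage T, Lineage W}.
Only Lineage J and Lineage T show the derived state '-' for Character 4, supporting them as a clade.
Most parsimonious ingroup topology: ((Lineage A,Lineage V),(((Lineage T,Lineage J),Lineage W),Lineage C)).
Changes per character on this tree: Character 1: 1; Character 2: 1; Character 3: 1; Character 4: 1.
Total = 4.

4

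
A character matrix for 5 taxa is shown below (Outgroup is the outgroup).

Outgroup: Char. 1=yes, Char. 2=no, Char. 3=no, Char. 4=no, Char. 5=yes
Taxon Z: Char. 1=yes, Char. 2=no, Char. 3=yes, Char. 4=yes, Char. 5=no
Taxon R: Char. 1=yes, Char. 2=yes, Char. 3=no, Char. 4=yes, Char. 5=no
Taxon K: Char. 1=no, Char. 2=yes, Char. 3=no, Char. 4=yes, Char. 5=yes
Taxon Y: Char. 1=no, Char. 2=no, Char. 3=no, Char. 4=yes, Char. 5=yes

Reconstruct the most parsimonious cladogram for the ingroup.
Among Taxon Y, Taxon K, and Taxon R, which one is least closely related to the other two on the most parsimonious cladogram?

Taxon R

Character polarity is set by the outgroup: the derived state is whichever differs from the outgroup's state, so for Char. 1, Char. 5 the derived state is 'no', and for the remaining characters it is 'yes'.
Only Taxon K and Taxon Y show the derived state 'no' for Char. 1, supporting them as a clade.
Char. 2 groups Taxon K and Taxon R, which is incompatible with the clades supported by the remaining characters; treating it as convergent (homoplasy) costs fewer steps than any alternative tree.
Char. 3: derived state 'yes' in Taxon Z only — an autapomorphy, so it tells us nothing about relationships among taxa.
Char. 4 (derived state 'yes') is shared by all ingroup taxa — unites the whole ingroup.
Char. 5: derived state 'no' in Taxon R and Taxon Z only — synapomorphy for {Taxon R, Taxon Z}.
Most parsimonious ingroup topology: ((Taxon R,Taxon Z),(Taxon K,Taxon Y)).
Taxon Y and Taxon K share a more recent common ancestor with each other than either does with Taxon R, so Taxon R is the least closely related of the three.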